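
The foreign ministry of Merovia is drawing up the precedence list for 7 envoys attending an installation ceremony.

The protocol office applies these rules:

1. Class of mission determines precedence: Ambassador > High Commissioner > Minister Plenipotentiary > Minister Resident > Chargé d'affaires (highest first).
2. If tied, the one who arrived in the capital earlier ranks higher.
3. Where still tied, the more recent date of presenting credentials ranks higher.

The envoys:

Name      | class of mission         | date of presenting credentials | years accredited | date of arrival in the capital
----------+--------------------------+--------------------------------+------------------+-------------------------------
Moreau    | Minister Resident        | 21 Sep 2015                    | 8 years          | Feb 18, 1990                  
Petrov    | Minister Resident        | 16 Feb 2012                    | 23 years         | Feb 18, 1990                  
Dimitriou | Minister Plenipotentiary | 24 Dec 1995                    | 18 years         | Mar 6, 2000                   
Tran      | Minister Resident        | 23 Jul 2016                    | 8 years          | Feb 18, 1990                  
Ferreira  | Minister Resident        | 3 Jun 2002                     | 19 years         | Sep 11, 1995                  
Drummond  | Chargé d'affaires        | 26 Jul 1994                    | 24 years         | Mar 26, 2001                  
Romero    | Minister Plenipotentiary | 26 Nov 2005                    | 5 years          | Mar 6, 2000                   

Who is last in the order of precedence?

By class of mission: Romero and Dimitriou (Minister Plenipotentiary); then Tran, Moreau, Petrov and Ferreira (Minister Resident); then Drummond (Chargé d'affaires).
Romero and Dimitriou both have date of arrival in the capital Mar 6, 2000, so the next rule applies.
Among Romero and Dimitriou, by date of presenting credentials (later first): Romero (26 Nov 2005) before Dimitriou (24 Dec 1995).
Among Tran, Moreau, Petrov and Ferreira, by date of arrival in the capital (earlier first): Tran, Moreau and Petrov (Feb 18, 1990) before Ferreira (Sep 11, 1995).
Among Tran, Moreau and Petrov, by date of presenting credentials (later first): Tran (23 Jul 2016) before Moreau (21 Sep 2015) before Petrov (16 Feb 2012).
Order: Romero, Dimitriou, Tran, Moreau, Petrov, Ferreira, Drummond.

Drummond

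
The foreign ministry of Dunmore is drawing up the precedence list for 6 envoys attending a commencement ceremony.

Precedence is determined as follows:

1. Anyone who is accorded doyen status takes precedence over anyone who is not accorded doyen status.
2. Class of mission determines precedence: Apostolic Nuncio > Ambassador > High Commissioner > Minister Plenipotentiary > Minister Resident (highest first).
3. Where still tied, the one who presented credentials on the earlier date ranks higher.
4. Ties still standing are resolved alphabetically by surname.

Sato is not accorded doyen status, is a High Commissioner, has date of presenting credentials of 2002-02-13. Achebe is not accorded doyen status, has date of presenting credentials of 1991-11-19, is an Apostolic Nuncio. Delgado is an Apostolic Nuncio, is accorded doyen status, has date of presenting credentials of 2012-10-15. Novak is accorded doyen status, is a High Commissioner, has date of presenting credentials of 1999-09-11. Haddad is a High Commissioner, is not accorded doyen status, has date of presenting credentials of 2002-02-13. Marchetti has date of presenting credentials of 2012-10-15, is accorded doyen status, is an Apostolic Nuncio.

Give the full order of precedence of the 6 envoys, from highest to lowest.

Delgado, Marchetti, Novak, Achebe, Haddad, Sato

By the first rule: Delgado, Marchetti and Novak (each accorded doyen status); then Achebe, Haddad and Sato (each not accorded doyen status).
Among Delgado, Marchetti and Novak, by class of mission: Delgado and Marchetti (Apostolic Nuncio) before Novak (High Commissioner).
Delgado and Marchetti both have date of presenting credentials 2012-10-15, so the next rule applies.
Among Delgado and Marchetti, alphabetically by surname: Delgado before Marchetti.
Among Achebe, Haddad and Sato, by class of mission: Achebe (Apostolic Nuncio) before Haddad and Sato (High Commissioner).
Haddad and Sato both have date of presenting credentials 2002-02-13, so the next rule applies.
Among Haddad and Sato, alphabetically by surname: Haddad before Sato.
Full order: Delgado, Marchetti, Novak, Achebe, Haddad, Sato.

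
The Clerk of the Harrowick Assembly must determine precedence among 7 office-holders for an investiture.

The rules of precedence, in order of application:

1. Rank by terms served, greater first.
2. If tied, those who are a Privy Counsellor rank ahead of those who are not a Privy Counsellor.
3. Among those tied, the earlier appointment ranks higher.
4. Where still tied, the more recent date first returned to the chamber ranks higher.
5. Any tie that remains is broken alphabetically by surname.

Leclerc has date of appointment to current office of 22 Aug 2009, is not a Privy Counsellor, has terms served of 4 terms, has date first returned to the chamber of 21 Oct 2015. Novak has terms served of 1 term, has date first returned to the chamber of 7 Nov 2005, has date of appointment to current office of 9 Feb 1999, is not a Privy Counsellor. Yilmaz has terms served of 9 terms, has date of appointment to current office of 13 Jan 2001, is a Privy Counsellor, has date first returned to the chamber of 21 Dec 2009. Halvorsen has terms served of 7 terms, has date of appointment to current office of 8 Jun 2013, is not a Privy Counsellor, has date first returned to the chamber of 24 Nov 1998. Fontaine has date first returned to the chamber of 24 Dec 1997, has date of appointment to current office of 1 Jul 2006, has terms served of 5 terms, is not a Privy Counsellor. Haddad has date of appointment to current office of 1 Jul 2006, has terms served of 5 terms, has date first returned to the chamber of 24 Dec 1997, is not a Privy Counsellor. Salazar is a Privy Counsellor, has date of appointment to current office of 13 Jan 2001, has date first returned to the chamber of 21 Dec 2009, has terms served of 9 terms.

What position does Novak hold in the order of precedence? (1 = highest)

By terms served (higher first): Salazar and Yilmaz (both 9 terms); then Halvorsen (7 terms); then Fontaine and Haddad (both 5 terms); then Leclerc (4 terms); then Novak (1 term).
Salazar and Yilmaz are each a Privy Counsellor, so the next rule applies.
Salazar and Yilmaz both have date of appointment to current office 13 Jan 2001, so the next rule applies.
Salazar and Yilmaz both have date first returned to the chamber 21 Dec 2009, so the next rule applies.
Among Salazar and Yilmaz, alphabetically by surname: Salazar before Yilmaz.
Fontaine and Haddad are each not a Privy Counsellor, so the next rule applies.
Fontaine and Haddad both have date of appointment to current office 1 Jul 2006, so the next rule applies.
Fontaine and Haddad both have date first returned to the chamber 24 Dec 1997, so the next rule applies.
Among Fontaine and Haddad, alphabetically by surname: Fontaine before Haddad.
Order: Salazar, Yilmaz, Halvorsen, Fontaine, Haddad, Leclerc, Novak. So position 7.

7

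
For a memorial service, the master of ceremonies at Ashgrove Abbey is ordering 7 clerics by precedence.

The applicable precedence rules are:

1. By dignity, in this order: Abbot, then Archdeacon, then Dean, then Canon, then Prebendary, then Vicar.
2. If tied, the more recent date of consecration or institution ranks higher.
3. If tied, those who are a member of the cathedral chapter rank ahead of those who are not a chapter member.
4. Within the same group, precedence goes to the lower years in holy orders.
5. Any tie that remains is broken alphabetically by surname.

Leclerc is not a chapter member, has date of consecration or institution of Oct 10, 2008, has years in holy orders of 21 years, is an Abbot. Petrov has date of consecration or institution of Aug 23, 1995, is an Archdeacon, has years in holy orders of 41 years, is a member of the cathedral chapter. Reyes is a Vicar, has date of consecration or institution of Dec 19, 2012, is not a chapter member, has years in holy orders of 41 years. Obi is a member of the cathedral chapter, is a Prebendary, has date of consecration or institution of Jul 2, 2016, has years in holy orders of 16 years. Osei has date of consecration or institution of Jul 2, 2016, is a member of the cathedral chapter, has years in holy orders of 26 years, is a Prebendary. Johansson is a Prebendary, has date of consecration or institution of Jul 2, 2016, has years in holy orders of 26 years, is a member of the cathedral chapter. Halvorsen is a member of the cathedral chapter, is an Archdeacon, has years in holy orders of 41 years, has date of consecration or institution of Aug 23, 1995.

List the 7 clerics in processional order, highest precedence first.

Leclerc, Halvorsen, Petrov, Obi, Johansson, Osei, Reyes

By dignity: Leclerc (Abbot); then Halvorsen and Petrov (Archdeacon); then Obi, Johansson and Osei (Prebendary); then Reyes (Vicar).
Halvorsen and Petrov both have date of consecration or institution Aug 23, 1995, so the next rule applies.
Halvorsen and Petrov are each a member of the cathedral chapter, so the next rule applies.
Halvorsen and Petrov both have years in holy orders 41 years, so the next rule applies.
Among Halvorsen and Petrov, alphabetically by surname: Halvorsen before Petrov.
Obi, Johansson and Osei all have date of consecration or institution Jul 2, 2016, so the next rule applies.
Obi, Johansson and Osei are each a member of the cathedral chapter, so the next rule applies.
Among Obi, Johansson and Osei, by years in holy orders (lower first): Obi (16 years) before Johansson and Osei (26 years).
Among Johansson and Osei, alphabetically by surname: Johansson before Osei.
Full order: Leclerc, Halvorsen, Petrov, Obi, Johansson, Osei, Reyes.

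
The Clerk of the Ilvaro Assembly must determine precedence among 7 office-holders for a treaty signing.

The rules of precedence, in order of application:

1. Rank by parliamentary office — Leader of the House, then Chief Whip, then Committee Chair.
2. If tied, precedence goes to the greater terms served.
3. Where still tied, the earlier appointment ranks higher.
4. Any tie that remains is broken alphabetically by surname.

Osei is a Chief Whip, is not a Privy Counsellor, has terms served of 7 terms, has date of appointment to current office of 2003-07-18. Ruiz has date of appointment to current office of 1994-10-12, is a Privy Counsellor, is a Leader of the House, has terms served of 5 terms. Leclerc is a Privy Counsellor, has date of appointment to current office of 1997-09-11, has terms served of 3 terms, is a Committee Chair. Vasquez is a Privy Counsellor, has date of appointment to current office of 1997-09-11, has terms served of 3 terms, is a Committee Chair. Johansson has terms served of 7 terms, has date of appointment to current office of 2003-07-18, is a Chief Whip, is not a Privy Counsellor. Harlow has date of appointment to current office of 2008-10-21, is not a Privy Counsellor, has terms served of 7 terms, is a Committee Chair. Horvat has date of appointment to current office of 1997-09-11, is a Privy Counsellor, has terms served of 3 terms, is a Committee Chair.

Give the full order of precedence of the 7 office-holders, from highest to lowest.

By parliamentary office: Ruiz (Leader of the House); then Johansson and Osei (Chief Whip); then Harlow, Horvat, Leclerc and Vasquez (Committee Chair).
Johansson and Osei both have terms served 7 terms, so the next rule applies.
Johansson and Osei both have date of appointment to current office 2003-07-18, so the next rule applies.
Among Johansson and Osei, alphabetically by surname: Johansson before Osei.
Among Harlow, Horvat, Leclerc and Vasquez, by terms served (higher first): Harlow (7 terms) before Horvat, Leclerc and Vasquez (3 terms).
Horvat, Leclerc and Vasquez all have date of appointment to current office 1997-09-11, so the next rule applies.
Among Horvat, Leclerc and Vasquez, alphabetically by surname: Horvat before Leclerc before Vasquez.
Full order: Ruiz, Johansson, Osei, Harlow, Horvat, Leclerc, Vasquez.

Ruiz, Johansson, Osei, Harlow, Horvat, Leclerc, Vasquez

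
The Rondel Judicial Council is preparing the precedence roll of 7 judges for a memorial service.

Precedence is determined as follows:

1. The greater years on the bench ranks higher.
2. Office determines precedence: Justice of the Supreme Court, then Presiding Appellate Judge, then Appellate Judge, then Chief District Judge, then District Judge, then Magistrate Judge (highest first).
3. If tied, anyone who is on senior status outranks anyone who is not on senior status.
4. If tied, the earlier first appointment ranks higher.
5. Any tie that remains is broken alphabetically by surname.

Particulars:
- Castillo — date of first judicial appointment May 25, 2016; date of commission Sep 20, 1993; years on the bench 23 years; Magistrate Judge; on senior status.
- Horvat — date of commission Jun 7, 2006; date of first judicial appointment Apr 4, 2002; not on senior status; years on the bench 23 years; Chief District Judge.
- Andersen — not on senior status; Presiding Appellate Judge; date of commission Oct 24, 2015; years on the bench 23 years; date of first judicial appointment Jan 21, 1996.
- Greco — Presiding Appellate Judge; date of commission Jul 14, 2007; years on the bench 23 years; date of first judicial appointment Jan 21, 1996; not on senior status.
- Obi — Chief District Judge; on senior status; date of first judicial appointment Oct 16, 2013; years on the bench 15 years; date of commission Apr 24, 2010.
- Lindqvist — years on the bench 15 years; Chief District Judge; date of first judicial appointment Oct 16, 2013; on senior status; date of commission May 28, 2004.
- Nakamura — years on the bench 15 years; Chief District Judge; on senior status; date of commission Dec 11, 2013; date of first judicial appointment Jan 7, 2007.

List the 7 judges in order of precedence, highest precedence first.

By years on the bench (higher first): Andersen, Greco, Horvat and Castillo (each 23 years); then Nakamura, Lindqvist and Obi (each 15 years).
Among Andersen, Greco, Horvat and Castillo, by office: Andersen and Greco (Presiding Appellate Judge) before Horvat (Chief District Judge) before Castillo (Magistrate Judge).
Andersen and Greco are each not on senior status, so the next rule applies.
Andersen and Greco both have date of first judicial appointment Jan 21, 1996, so the next rule applies.
Among Andersen and Greco, alphabetically by surname: Andersen before Greco.
Nakamura, Lindqvist and Obi are each Chief District Judge, so the next rule applies.
Nakamura, Lindqvist and Obi are each on senior status, so the next rule applies.
Among Nakamura, Lindqvist and Obi, by date of first judicial appointment (earlier first): Nakamura (Jan 7, 2007) before Lindqvist and Obi (Oct 16, 2013).
Among Lindqvist and Obi, alphabetically by surname: Lindqvist before Obi.
Full order: Andersen, Greco, Horvat, Castillo, Nakamura, Lindqvist, Obi.

Andersen, Greco, Horvat, Castillo, Nakamura, Lindqvist, Obi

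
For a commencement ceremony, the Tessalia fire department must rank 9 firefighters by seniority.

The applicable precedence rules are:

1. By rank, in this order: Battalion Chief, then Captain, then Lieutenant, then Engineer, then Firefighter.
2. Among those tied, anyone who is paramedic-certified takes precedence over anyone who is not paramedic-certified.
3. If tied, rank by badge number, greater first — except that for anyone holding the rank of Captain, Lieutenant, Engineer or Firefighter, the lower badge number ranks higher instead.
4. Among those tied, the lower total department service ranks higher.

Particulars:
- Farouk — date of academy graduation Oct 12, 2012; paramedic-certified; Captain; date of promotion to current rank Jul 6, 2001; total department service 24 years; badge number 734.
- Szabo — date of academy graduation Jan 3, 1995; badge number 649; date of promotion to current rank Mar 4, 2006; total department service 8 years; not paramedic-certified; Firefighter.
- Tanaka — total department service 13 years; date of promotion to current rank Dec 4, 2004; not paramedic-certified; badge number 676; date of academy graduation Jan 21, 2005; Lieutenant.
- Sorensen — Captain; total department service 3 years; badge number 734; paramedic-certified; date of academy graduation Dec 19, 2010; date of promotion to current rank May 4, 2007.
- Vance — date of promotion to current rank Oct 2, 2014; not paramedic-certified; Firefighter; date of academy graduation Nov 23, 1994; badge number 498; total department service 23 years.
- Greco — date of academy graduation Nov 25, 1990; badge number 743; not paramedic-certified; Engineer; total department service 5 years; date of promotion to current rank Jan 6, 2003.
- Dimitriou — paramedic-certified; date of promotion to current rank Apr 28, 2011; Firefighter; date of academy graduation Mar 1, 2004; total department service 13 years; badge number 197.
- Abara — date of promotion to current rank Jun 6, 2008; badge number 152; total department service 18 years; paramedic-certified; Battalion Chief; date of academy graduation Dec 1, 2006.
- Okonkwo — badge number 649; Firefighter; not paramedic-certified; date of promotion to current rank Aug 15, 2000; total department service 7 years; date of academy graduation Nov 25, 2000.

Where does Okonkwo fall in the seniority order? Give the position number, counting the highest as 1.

8

By rank: Abara (Battalion Chief); then Sorensen and Farouk (Captain); then Tanaka (Lieutenant); then Greco (Engineer); then Dimitriou, Vance, Okonkwo and Szabo (Firefighter).
Sorensen and Farouk are each paramedic-certified, so the next rule applies.
Sorensen and Farouk both have badge number 734, so the next rule applies.
Among Sorensen and Farouk, by total department service (lower first): Sorensen (3 years) before Farouk (24 years).
Among Dimitriou, Vance, Okonkwo and Szabo, paramedic-certified before not paramedic-certified: Dimitriou (paramedic-certified) before Vance, Okonkwo and Szabo (not paramedic-certified).
Among Vance, Okonkwo and Szabo, by badge number (lower first) (reversed rule for this group): Vance (498) before Okonkwo and Szabo (649).
Among Okonkwo and Szabo, by total department service (lower first): Okonkwo (7 years) before Szabo (8 years).
Order: Abara, Sorensen, Farouk, Tanaka, Greco, Dimitriou, Vance, Okonkwo, Szabo. So position 8.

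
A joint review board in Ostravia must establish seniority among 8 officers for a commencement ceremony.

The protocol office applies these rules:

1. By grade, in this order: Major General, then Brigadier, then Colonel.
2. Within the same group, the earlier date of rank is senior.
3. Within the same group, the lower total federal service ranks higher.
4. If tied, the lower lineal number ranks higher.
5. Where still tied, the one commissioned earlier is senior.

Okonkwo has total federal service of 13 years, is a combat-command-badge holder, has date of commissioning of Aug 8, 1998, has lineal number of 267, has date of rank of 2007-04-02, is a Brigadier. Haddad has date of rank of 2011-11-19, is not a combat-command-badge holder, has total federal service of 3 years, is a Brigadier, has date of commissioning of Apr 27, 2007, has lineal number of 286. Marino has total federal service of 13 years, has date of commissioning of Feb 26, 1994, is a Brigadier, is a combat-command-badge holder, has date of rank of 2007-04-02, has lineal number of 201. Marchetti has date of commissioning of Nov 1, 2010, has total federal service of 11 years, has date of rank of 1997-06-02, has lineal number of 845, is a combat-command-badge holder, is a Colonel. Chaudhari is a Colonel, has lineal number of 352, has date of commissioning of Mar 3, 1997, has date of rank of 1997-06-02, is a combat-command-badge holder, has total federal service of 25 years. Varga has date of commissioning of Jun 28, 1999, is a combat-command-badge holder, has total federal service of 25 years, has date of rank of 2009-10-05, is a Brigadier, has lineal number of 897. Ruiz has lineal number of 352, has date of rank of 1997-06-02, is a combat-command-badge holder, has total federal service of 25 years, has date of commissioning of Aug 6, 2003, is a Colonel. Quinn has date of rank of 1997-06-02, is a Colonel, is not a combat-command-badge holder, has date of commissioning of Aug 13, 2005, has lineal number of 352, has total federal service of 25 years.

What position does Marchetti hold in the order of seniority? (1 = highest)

5

By grade: Marino, Okonkwo, Varga and Haddad (Brigadier); then Marchetti, Chaudhari, Ruiz and Quinn (Colonel).
Among Marino, Okonkwo, Varga and Haddad, by date of rank (earlier first): Marino and Okonkwo (2007-04-02) before Varga (2009-10-05) before Haddad (2011-11-19).
Marino and Okonkwo both have total federal service 13 years, so the next rule applies.
Among Marino and Okonkwo, by lineal number (lower first): Marino (201) before Okonkwo (267).
Marchetti, Chaudhari, Ruiz and Quinn all have date of rank 1997-06-02, so the next rule applies.
Among Marchetti, Chaudhari, Ruiz and Quinn, by total federal service (lower first): Marchetti (11 years) before Chaudhari, Ruiz and Quinn (25 years).
Chaudhari, Ruiz and Quinn all have lineal number 352, so the next rule applies.
Among Chaudhari, Ruiz and Quinn, by date of commissioning (earlier first): Chaudhari (Mar 3, 1997) before Ruiz (Aug 6, 2003) before Quinn (Aug 13, 2005).
Order: Marino, Okonkwo, Varga, Haddad, Marchetti, Chaudhari, Ruiz, Quinn. So position 5.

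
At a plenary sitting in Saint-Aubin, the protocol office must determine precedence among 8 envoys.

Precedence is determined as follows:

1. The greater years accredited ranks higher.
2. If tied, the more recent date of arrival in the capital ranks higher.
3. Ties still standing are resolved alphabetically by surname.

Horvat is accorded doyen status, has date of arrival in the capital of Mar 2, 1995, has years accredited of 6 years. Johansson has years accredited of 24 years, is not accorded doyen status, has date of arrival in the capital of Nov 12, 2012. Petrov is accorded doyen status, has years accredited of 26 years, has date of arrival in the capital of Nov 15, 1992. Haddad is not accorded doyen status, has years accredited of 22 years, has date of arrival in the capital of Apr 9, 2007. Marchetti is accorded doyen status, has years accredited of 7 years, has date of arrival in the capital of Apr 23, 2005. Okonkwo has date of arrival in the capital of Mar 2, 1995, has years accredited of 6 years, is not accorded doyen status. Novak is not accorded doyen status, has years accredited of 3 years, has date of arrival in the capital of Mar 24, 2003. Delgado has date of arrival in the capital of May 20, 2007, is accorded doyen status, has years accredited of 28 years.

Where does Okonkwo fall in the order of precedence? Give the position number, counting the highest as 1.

7

By years accredited (higher first): Delgado (28 years); then Petrov (26 years); then Johansson (24 years); then Haddad (22 years); then Marchetti (7 years); then Horvat and Okonkwo (both 6 years); then Novak (3 years).
Horvat and Okonkwo both have date of arrival in the capital Mar 2, 1995, so the next rule applies.
Among Horvat and Okonkwo, alphabetically by surname: Horvat before Okonkwo.
Order: Delgado, Petrov, Johansson, Haddad, Marchetti, Horvat, Okonkwo, Novak. So position 7.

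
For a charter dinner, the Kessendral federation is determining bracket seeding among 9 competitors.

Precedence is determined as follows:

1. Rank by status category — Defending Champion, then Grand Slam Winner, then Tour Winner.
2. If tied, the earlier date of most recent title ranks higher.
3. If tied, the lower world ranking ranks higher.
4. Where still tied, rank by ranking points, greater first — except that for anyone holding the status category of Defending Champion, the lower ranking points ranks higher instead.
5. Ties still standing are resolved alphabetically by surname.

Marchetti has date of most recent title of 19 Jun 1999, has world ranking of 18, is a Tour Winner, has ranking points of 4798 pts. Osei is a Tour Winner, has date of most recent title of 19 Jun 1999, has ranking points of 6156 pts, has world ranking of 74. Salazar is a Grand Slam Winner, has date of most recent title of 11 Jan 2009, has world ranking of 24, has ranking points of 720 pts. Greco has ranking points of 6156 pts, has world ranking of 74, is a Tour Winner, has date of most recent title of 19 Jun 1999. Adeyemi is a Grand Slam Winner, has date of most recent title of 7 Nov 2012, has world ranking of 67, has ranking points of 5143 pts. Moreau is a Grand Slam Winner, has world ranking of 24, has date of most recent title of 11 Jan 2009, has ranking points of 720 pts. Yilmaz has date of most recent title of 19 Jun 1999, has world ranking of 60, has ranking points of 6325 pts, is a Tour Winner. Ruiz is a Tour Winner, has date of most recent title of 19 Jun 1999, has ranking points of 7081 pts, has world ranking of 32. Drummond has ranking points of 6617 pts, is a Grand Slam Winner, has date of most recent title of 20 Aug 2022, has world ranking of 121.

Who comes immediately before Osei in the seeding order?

By status category: Moreau, Salazar, Adeyemi and Drummond (Grand Slam Winner); then Marchetti, Ruiz, Yilmaz, Greco and Osei (Tour Winner).
Among Moreau, Salazar, Adeyemi and Drummond, by date of most recent title (earlier first): Moreau and Salazar (11 Jan 2009) before Adeyemi (7 Nov 2012) before Drummond (20 Aug 2022).
Moreau and Salazar both have world ranking 24, so the next rule applies.
Moreau and Salazar both have ranking points 720 pts, so the next rule applies.
Among Moreau and Salazar, alphabetically by surname: Moreau before Salazar.
Marchetti, Ruiz, Yilmaz, Greco and Osei all have date of most recent title 19 Jun 1999, so the next rule applies.
Among Marchetti, Ruiz, Yilmaz, Greco and Osei, by world ranking (lower first): Marchetti (18) before Ruiz (32) before Yilmaz (60) before Greco and Osei (74).
Greco and Osei both have ranking points 6156 pts, so the next rule applies.
Among Greco and Osei, alphabetically by surname: Greco before Osei.
Order: Moreau, Salazar, Adeyemi, Drummond, Marchetti, Ruiz, Yilmaz, Greco, Osei.

Greco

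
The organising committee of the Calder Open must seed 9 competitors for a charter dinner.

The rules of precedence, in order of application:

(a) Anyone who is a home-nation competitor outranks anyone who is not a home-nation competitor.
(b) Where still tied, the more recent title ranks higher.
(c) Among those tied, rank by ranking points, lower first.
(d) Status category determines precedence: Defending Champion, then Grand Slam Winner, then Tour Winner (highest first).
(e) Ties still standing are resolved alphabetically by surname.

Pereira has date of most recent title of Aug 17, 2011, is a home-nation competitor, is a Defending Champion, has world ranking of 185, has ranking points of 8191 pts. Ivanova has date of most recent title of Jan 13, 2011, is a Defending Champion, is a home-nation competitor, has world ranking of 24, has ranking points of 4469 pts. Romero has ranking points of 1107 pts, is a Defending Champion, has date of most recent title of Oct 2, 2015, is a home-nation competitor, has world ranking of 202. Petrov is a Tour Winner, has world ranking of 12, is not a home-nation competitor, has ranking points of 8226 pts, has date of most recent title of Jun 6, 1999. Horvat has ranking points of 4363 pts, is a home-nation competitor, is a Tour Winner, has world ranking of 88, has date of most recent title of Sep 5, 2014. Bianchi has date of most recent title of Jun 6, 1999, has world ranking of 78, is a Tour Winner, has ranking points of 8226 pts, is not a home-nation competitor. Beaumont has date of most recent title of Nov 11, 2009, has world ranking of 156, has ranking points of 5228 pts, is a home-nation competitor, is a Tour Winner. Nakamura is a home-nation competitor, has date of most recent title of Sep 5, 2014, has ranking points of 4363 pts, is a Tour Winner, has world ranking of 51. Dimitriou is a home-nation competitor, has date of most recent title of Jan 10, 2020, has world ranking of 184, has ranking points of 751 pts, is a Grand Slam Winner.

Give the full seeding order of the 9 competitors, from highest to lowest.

Dimitriou, Romero, Horvat, Nakamura, Pereira, Ivanova, Beaumont, Bianchi, Petrov

By the first rule: Dimitriou, Romero, Horvat, Nakamura, Pereira, Ivanova and Beaumont (each a home-nation competitor); then Bianchi and Petrov (both not a home-nation competitor).
Among Dimitriou, Romero, Horvat, Nakamura, Pereira, Ivanova and Beaumont, by date of most recent title (later first): Dimitriou (Jan 10, 2020) before Romero (Oct 2, 2015) before Horvat and Nakamura (Sep 5, 2014) before Pereira (Aug 17, 2011) before Ivanova (Jan 13, 2011) before Beaumont (Nov 11, 2009).
Horvat and Nakamura both have ranking points 4363 pts, so the next rule applies.
Horvat and Nakamura are each Tour Winner, so the next rule applies.
Among Horvat and Nakamura, alphabetically by surname: Horvat before Nakamura.
Bianchi and Petrov both have date of most recent title Jun 6, 1999, so the next rule applies.
Bianchi and Petrov both have ranking points 8226 pts, so the next rule applies.
Bianchi and Petrov are each Tour Winner, so the next rule applies.
Among Bianchi and Petrov, alphabetically by surname: Bianchi before Petrov.
Full order: Dimitriou, Romero, Horvat, Nakamura, Pereira, Ivanova, Beaumont, Bianchi, Petrov.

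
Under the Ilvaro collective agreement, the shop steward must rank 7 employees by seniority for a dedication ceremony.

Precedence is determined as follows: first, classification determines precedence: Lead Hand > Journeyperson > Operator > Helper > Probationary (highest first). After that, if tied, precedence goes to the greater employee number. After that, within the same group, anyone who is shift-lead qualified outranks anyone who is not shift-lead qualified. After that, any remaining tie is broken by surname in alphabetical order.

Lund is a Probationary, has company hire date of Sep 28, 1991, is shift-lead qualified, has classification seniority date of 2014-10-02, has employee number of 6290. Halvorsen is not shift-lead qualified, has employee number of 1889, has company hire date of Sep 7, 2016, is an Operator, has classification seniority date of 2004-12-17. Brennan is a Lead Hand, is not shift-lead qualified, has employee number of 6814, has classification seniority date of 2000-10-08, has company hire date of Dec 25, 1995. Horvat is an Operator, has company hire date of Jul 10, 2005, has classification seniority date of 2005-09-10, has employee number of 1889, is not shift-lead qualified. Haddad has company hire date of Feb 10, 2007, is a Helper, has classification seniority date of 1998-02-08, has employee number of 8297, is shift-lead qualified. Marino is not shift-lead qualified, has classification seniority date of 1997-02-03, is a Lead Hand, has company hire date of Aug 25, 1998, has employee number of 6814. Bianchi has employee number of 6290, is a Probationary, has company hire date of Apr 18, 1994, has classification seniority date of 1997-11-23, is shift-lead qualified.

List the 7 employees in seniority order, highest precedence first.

By classification: Brennan and Marino (Lead Hand); then Halvorsen and Horvat (Operator); then Haddad (Helper); then Bianchi and Lund (Probationary).
Brennan and Marino both have employee number 6814, so the next rule applies.
Brennan and Marino are each not shift-lead qualified, so the next rule applies.
Among Brennan and Marino, alphabetically by surname: Brennan before Marino.
Halvorsen and Horvat both have employee number 1889, so the next rule applies.
Halvorsen and Horvat are each not shift-lead qualified, so the next rule applies.
Among Halvorsen and Horvat, alphabetically by surname: Halvorsen before Horvat.
Bianchi and Lund both have employee number 6290, so the next rule applies.
Bianchi and Lund are each shift-lead qualified, so the next rule applies.
Among Bianchi and Lund, alphabetically by surname: Bianchi before Lund.
Full order: Brennan, Marino, Halvorsen, Horvat, Haddad, Bianchi, Lund.

Brennan, Marino, Halvorsen, Horvat, Haddad, Bianchi, Lund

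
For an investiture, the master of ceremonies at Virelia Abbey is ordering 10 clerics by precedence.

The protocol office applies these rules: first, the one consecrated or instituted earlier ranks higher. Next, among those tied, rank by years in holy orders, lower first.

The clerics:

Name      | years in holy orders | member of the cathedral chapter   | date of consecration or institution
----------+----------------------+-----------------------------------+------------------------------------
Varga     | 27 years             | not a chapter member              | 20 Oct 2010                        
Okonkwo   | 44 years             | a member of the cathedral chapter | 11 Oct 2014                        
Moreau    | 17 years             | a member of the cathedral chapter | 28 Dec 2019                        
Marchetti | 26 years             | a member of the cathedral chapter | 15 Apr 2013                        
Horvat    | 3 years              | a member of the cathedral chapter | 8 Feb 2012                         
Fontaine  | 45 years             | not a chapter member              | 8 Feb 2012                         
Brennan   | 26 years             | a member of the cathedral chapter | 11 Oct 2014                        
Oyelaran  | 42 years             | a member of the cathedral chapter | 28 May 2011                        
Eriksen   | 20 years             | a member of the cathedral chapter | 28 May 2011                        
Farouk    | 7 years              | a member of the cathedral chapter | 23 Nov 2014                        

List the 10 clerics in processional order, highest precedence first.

By date of consecration or institution (earlier first): Varga (20 Oct 2010); then Eriksen and Oyelaran (both 28 May 2011); then Horvat and Fontaine (both 8 Feb 2012); then Marchetti (15 Apr 2013); then Brennan and Okonkwo (both 11 Oct 2014); then Farouk (23 Nov 2014); then Moreau (28 Dec 2019).
Among Eriksen and Oyelaran, by years in holy orders (lower first): Eriksen (20 years) before Oyelaran (42 years).
Among Horvat and Fontaine, by years in holy orders (lower first): Horvat (3 years) before Fontaine (45 years).
Among Brennan and Okonkwo, by years in holy orders (lower first): Brennan (26 years) before Okonkwo (44 years).
Full order: Varga, Eriksen, Oyelaran, Horvat, Fontaine, Marchetti, Brennan, Okonkwo, Farouk, Moreau.

Varga, Eriksen, Oyelaran, Horvat, Fontaine, Marchetti, Brennan, Okonkwo, Farouk, Moreau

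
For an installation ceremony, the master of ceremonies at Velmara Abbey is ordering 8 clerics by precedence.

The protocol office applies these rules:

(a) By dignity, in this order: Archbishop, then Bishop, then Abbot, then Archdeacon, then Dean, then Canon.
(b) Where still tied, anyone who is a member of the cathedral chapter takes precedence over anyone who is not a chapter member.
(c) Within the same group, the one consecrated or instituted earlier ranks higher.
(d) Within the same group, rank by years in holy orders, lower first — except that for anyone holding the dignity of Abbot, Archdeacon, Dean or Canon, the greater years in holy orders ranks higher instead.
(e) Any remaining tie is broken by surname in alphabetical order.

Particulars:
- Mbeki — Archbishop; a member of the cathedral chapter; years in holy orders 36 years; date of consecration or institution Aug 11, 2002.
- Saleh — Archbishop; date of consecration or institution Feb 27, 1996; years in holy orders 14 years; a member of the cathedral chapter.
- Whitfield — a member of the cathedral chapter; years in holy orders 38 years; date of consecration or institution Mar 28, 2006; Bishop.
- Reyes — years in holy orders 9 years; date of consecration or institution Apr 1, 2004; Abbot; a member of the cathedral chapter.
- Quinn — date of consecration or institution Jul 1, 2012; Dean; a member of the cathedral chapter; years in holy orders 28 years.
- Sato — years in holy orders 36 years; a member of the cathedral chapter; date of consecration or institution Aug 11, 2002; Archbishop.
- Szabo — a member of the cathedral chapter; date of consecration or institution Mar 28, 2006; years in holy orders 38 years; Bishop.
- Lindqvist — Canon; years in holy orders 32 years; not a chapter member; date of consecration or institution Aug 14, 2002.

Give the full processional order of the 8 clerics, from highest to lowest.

Saleh, Mbeki, Sato, Szabo, Whitfield, Reyes, Quinn, Lindqvist

By dignity: Saleh, Mbeki and Sato (Archbishop); then Szabo and Whitfield (Bishop); then Reyes (Abbot); then Quinn (Dean); then Lindqvist (Canon).
Saleh, Mbeki and Sato are each a member of the cathedral chapter, so the next rule applies.
Among Saleh, Mbeki and Sato, by date of consecration or institution (earlier first): Saleh (Feb 27, 1996) before Mbeki and Sato (Aug 11, 2002).
Mbeki and Sato both have years in holy orders 36 years, so the next rule applies.
Among Mbeki and Sato, alphabetically by surname: Mbeki before Sato.
Szabo and Whitfield are each a member of the cathedral chapter, so the next rule applies.
Szabo and Whitfield both have date of consecration or institution Mar 28, 2006, so the next rule applies.
Szabo and Whitfield both have years in holy orders 38 years, so the next rule applies.
Among Szabo and Whitfield, alphabetically by surname: Szabo before Whitfield.
Full order: Saleh, Mbeki, Sato, Szabo, Whitfield, Reyes, Quinn, Lindqvist.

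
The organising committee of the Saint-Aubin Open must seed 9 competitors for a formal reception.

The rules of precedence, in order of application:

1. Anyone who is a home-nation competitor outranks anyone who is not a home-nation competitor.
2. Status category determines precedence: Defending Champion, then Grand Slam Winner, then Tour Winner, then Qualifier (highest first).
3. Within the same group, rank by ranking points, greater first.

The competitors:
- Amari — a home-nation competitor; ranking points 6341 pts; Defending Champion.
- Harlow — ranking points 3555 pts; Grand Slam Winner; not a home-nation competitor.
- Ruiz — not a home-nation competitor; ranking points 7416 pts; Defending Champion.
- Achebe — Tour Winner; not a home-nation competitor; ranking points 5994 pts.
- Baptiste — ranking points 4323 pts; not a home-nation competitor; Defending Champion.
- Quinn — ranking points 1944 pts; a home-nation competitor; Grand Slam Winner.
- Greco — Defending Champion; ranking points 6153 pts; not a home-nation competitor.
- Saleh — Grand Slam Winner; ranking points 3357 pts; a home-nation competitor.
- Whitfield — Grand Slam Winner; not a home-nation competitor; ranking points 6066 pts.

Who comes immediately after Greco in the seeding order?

By the first rule: Amari, Saleh and Quinn (each a home-nation competitor); then Ruiz, Greco, Baptiste, Whitfield, Harlow and Achebe (each not a home-nation competitor).
Among Amari, Saleh and Quinn, by status category: Amari (Defending Champion) before Saleh and Quinn (Grand Slam Winner).
Among Saleh and Quinn, by ranking points (higher first): Saleh (3357 pts) before Quinn (1944 pts).
Among Ruiz, Greco, Baptiste, Whitfield, Harlow and Achebe, by status category: Ruiz, Greco and Baptiste (Defending Champion) before Whitfield and Harlow (Grand Slam Winner) before Achebe (Tour Winner).
Among Ruiz, Greco and Baptiste, by ranking points (higher first): Ruiz (7416 pts) before Greco (6153 pts) before Baptiste (4323 pts).
Among Whitfield and Harlow, by ranking points (higher first): Whitfield (6066 pts) before Harlow (3555 pts).
Order: Amari, Saleh, Quinn, Ruiz, Greco, Baptiste, Whitfield, Harlow, Achebe.

Baptiste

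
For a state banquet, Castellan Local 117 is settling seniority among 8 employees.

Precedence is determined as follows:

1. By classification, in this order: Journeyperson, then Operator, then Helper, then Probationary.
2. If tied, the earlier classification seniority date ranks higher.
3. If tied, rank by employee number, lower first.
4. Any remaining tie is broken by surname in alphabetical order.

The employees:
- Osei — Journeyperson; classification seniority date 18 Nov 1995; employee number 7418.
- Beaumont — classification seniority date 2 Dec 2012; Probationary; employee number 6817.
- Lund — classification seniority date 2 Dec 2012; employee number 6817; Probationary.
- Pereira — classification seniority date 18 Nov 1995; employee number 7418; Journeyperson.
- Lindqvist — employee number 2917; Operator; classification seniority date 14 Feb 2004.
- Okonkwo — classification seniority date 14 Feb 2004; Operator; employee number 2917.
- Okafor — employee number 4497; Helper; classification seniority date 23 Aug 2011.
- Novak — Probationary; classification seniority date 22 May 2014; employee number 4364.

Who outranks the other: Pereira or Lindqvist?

By classification: Osei and Pereira (Journeyperson); then Lindqvist and Okonkwo (Operator); then Okafor (Helper); then Beaumont, Lund and Novak (Probationary).
Osei and Pereira both have classification seniority date 18 Nov 1995, so the next rule applies.
Osei and Pereira both have employee number 7418, so the next rule applies.
Among Osei and Pereira, alphabetically by surname: Osei before Pereira.
Lindqvist and Okonkwo both have classification seniority date 14 Feb 2004, so the next rule applies.
Lindqvist and Okonkwo both have employee number 2917, so the next rule applies.
Among Lindqvist and Okonkwo, alphabetically by surname: Lindqvist before Okonkwo.
Among Beaumont, Lund and Novak, by classification seniority date (earlier first): Beaumont and Lund (2 Dec 2012) before Novak (22 May 2014).
Beaumont and Lund both have employee number 6817, so the next rule applies.
Among Beaumont and Lund, alphabetically by surname: Beaumont before Lund.
So Pereira takes precedence.

Pereira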